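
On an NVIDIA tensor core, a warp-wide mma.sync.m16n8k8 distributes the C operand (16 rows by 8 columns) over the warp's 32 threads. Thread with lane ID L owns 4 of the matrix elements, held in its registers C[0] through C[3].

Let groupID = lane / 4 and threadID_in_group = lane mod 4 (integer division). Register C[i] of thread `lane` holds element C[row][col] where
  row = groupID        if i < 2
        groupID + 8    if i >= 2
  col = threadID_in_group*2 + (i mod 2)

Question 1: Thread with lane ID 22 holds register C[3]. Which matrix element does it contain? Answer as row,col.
L=22⇒gr=22>>2=5, th=22&3=2
[3]⇒row 5+8=13  col 2·2+1=5

13,5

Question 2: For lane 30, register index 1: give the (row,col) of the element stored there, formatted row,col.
7,5

lane 30: gr=7 (30/4), th=2 (30%4)
i=1: r=7+0=7, c=2*2+1=5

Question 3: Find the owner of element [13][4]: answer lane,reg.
22,2

r=13→G=5,rhi=1  c=4→T=2,p=0
L=5*4+2=22  i=1*2+0=2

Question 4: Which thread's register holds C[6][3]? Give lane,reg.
25,1

r=6⇒gr=6,Rb=0  c=3⇒th=1,odd=1
L=6*4+1=25  i=0*2+1=1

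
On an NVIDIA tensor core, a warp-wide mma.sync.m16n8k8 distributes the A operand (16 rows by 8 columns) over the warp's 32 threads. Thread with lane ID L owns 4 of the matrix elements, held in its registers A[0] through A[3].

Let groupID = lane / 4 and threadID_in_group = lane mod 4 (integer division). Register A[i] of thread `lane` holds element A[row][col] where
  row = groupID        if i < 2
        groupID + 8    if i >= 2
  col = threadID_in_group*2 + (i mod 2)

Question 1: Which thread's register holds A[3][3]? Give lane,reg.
13,1

r=3⇒gr=3,Rb=0  c=3⇒th=1,odd=1
L=3*4+1=13  i=0*2+1=1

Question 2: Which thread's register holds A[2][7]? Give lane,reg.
r:2=>grp=2,rB=0  c:7=>tig=3,lo=1
L=2*4+3=11  i=0*2+1=1

11,1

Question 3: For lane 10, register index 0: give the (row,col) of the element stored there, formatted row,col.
lane 10=>10/4=2, 10 mod 4=2
i=0  r:2+0=>2  c:2·2+0=>4

2,4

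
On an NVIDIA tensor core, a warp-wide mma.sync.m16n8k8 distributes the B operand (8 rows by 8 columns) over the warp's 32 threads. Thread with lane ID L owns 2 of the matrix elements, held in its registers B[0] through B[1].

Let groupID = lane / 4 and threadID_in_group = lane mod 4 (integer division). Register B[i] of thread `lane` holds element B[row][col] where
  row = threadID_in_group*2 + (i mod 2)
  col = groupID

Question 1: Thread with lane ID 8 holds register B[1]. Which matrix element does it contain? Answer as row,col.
1,2

8: g=2,t=0
[1] (0*2+1,2) = (1,2)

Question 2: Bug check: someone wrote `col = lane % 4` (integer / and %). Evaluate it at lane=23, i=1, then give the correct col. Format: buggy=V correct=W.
`lane % 4`[23,1]->3
lane 23: g=5 (23/4), t=3 (23%4)
i=1: r=3*2+1=7, c=g=5
col: 3 vs 5

buggy=3 correct=5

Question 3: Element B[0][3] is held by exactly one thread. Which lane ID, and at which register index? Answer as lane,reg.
12,0

c:3=>grp=3  r:0=>tig=0,lo=0
L=3*4+0=12  i=0=0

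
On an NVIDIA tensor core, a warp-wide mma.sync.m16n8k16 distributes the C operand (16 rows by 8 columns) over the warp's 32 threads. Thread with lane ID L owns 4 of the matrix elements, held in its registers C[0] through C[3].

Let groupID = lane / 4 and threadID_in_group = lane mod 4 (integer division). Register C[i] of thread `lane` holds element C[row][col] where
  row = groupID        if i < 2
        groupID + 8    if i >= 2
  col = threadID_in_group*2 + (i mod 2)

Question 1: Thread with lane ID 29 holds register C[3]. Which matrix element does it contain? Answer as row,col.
15,3

lane 29: g=7 (29/4), t=1 (29%4)
i=3: r=7+8=15, c=1*2+1=3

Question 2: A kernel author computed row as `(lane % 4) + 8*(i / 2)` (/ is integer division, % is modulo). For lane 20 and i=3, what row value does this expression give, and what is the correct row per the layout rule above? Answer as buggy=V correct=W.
buggy=8 correct=13

`(lane % 4) + 8*(i / 2)`[20,3]=>8
lane 20: grp=5 (20/4), tig=0 (20%4)
i=3: r=5+8=13, c=0*2+1=1
row: 8 vs 13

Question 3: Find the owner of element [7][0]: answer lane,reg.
28,0

r=7→G=7,rhi=0  c=0→T=0,p=0
L=7*4+0=28  i=0*2+0=0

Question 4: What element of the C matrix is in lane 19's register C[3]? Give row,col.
lane 19->19/4=4, 19 mod 4=3
i=3  r:4+8->12  c:2·3+1->7

12,7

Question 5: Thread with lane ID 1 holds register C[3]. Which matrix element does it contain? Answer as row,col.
L=1→G=1>>2=0, T=1&3=1
[3]→row 0+8=8  col 1·2+1=3

8,3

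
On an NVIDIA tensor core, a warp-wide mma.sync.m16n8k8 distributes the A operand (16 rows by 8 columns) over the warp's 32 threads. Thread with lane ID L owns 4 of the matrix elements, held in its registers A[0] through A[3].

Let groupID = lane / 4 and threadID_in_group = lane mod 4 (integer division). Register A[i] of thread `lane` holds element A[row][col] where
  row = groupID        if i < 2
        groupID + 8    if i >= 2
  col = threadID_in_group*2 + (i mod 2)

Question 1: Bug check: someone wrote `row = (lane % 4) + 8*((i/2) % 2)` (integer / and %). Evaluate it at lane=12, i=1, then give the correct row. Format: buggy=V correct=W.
`(lane % 4) + 8*((i/2) % 2)`[12,1]=>0
lane 12: grp=3 (12/4), tig=0 (12%4)
i=1: r=3+0=3, c=0*2+1=1
row: 0 vs 3

buggy=0 correct=3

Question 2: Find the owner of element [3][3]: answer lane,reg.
13,1

r=3→G=3,rhi=0  c=3→T=1,p=1
L=3*4+1=13  i=0*2+1=1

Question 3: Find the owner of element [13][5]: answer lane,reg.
22,3

r: 13->gid=5,r8=1  c: 5->tid=2,i&1=1
L=5*4+2=22  i=1*2+1=3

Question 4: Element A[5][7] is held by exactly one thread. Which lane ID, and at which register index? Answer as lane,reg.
r: 5->gid=5,r8=0  c: 7->tid=3,i&1=1
L=5*4+3=23  i=0*2+1=1

23,1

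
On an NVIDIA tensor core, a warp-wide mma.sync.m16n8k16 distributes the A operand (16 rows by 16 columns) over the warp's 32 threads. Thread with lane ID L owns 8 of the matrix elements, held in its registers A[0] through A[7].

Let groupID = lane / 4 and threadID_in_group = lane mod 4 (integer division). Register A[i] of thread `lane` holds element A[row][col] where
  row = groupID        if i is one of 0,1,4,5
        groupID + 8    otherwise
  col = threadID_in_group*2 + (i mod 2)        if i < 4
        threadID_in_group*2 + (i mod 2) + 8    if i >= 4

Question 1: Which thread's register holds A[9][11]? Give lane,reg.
r=9⇒gr=1,Rb=1  c=11⇒Cb=1,th=1,odd=1
L=1*4+1=5  i=1*4+1*2+1=7

5,7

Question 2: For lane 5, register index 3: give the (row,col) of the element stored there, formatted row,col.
9,3

5: gid=1,tid=1
[3] (1+8,1*2+1+0) = (9,3)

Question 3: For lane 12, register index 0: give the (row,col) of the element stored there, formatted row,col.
lane 12->12/4=3, 12 mod 4=0
i=0  r:3+0->3  c:2·0+0+0->0

3,0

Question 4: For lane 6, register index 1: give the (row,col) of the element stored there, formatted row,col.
1,5

lane 6: gr=1 (6/4), th=2 (6%4)
i=1: r=1+0=1, c=2*2+1+0=5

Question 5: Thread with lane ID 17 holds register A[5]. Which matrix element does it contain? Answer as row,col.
4,11

17: gid=4,tid=1
[5] (4+0,1*2+1+8) = (4,11)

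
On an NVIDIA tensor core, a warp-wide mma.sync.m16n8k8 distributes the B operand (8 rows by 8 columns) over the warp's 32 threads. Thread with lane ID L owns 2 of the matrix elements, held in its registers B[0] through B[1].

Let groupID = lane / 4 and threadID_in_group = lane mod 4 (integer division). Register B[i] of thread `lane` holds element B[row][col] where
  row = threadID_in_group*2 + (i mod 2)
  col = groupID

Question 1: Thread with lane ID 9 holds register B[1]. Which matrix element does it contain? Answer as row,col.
3,2

9: gid=2,tid=1
[1] (1*2+1,2) = (3,2)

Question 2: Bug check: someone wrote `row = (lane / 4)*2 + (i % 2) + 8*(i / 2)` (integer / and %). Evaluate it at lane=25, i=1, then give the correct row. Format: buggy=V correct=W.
buggy=13 correct=3

`(lane / 4)*2 + (i % 2) + 8*(i / 2)`[25,1]⇒13
25: gr=6,th=1
[1] (1*2+1,6) = (3,6)
row: 13 vs 3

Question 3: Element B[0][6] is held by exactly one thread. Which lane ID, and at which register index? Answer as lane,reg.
24,0

c=6→G=6  r=0→T=0,p=0
L=6*4+0=24  i=0=0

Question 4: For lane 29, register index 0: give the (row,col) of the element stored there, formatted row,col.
2,7

L=29->gid=29>>2=7, tid=29&3=1
[0]->row 1·2+0=2  col gid=7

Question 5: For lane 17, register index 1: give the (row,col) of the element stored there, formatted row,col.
3,4

L=17->gid=17>>2=4, tid=17&3=1
[1]->row 1·2+1=3  col gid=4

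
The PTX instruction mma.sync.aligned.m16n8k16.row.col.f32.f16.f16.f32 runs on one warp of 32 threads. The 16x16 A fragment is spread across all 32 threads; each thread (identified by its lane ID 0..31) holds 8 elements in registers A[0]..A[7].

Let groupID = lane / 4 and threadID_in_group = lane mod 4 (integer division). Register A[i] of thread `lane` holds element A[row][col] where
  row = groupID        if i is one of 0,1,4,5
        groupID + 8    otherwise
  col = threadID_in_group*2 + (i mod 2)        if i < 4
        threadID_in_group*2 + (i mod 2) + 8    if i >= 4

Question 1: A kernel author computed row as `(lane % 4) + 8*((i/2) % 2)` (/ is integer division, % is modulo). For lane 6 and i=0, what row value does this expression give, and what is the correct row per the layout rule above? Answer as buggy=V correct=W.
`(lane % 4) + 8*((i/2) % 2)`[6,0]->2
L=6->g=6>>2=1, t=6&3=2
[0]->row 1+0=1  col 2·2+0+0=4
row: 2 vs 1

buggy=2 correct=1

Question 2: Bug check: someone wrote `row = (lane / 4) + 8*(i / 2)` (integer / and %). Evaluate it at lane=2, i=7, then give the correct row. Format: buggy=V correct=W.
buggy=24 correct=8

`(lane / 4) + 8*(i / 2)`[2,7]=>24
lane 2: grp=0 (2/4), tig=2 (2%4)
i=7: r=0+8=8, c=2*2+1+8=13
row: 24 vs 8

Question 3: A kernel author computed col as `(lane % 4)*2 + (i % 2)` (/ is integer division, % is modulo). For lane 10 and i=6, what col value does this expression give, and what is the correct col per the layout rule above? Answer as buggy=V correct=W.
`(lane % 4)*2 + (i % 2)`[10,6]→4
L=10→G=10>>2=2, T=10&3=2
[6]→row 2+8=10  col 2·2+0+8=12
col: 4 vs 12

buggy=4 correct=12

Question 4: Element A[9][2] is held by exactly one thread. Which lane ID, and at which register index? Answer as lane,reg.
r: 9->gid=1,r8=1  c: 2->c8=0,tid=1,i&1=0
L=1*4+1=5  i=0*4+1*2+0=2

5,2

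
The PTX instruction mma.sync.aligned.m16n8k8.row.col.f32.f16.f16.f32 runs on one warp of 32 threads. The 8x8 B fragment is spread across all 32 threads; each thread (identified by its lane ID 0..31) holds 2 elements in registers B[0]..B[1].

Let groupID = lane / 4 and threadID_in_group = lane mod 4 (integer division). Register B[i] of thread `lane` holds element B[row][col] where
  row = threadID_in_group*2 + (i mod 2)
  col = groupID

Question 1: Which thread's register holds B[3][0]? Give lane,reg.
c:0=>grp=0  r:3=>tig=1,lo=1
L=0*4+1=1  i=1=1

1,1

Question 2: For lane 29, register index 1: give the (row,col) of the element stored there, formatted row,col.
lane 29: gid=7 (29/4), tid=1 (29%4)
i=1: r=1*2+1=3, c=gid=7

3,7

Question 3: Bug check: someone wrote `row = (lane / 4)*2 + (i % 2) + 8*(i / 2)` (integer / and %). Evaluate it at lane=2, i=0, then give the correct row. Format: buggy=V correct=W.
`(lane / 4)*2 + (i % 2) + 8*(i / 2)`[2,0]=>0
L=2=>grp=2>>2=0, tig=2&3=2
[0]=>row 2·2+0=4  col grp=0
row: 0 vs 4

buggy=0 correct=4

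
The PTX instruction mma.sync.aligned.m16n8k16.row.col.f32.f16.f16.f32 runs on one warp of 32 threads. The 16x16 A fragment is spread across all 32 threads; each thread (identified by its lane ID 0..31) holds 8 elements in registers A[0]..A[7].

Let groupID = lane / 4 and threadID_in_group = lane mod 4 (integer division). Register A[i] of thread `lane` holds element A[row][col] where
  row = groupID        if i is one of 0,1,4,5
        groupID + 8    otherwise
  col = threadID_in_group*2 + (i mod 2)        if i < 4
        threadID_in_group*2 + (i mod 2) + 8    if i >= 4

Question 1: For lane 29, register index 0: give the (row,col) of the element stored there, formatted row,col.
lane 29⇒29/4=7, 29 mod 4=1
i=0  r:7+0⇒7  c:2·1+0+0⇒2

7,2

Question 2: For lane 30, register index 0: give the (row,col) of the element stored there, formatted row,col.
lane 30⇒30/4=7, 30 mod 4=2
i=0  r:7+0⇒7  c:2·2+0+0⇒4

7,4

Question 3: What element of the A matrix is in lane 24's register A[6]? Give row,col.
14,8

24: grp=6,tig=0
[6] (6+8,0*2+0+8) = (14,8)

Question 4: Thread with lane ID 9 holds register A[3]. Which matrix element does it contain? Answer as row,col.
10,3

lane 9: grp=2 (9/4), tig=1 (9%4)
i=3: r=2+8=10, c=1*2+1+0=3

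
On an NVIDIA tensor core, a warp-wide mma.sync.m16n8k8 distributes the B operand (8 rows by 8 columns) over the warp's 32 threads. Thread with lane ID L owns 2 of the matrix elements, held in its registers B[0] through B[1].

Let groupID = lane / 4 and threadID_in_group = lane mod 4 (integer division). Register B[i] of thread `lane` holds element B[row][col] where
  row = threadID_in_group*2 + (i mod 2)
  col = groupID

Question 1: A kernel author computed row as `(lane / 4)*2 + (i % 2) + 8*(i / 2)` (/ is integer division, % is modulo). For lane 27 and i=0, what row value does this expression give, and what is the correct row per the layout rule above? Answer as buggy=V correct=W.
buggy=12 correct=6

`(lane / 4)*2 + (i % 2) + 8*(i / 2)`[27,0]->12
lane 27: gid=6 (27/4), tid=3 (27%4)
i=0: r=3*2+0=6, c=gid=6
row: 12 vs 6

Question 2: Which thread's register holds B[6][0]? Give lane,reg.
3,0

c=0⇒gr=0  r=6⇒th=3,odd=0
L=0*4+3=3  i=0=0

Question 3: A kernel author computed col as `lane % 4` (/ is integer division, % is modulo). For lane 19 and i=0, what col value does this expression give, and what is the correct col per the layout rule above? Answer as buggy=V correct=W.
`lane % 4`[19,0]->3
lane 19: gid=4 (19/4), tid=3 (19%4)
i=0: r=3*2+0=6, c=gid=4
col: 3 vs 4

buggy=3 correct=4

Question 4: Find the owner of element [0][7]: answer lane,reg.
c=7->g=7  r=0->t=0,b0=0
L=7*4+0=28  i=0=0

28,0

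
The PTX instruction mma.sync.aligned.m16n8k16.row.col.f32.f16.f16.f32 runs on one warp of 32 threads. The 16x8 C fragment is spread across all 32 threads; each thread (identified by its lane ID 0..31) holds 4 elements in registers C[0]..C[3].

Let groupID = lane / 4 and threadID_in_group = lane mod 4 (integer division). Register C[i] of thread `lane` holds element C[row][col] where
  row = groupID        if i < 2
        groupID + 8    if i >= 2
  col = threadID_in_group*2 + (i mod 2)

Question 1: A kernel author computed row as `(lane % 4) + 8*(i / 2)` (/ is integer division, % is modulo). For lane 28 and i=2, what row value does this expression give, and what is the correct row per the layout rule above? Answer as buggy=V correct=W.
`(lane % 4) + 8*(i / 2)`[28,2]⇒8
L=28⇒gr=28>>2=7, th=28&3=0
[2]⇒row 7+8=15  col 0·2+0=0
row: 8 vs 15

buggy=8 correct=15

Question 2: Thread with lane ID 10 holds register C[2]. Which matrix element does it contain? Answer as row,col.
10,4

L=10→G=10>>2=2, T=10&3=2
[2]→row 2+8=10  col 2·2+0=4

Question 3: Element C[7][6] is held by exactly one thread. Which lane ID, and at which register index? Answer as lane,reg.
r=7⇒gr=7,Rb=0  c=6⇒th=3,odd=0
L=7*4+3=31  i=0*2+0=0

31,0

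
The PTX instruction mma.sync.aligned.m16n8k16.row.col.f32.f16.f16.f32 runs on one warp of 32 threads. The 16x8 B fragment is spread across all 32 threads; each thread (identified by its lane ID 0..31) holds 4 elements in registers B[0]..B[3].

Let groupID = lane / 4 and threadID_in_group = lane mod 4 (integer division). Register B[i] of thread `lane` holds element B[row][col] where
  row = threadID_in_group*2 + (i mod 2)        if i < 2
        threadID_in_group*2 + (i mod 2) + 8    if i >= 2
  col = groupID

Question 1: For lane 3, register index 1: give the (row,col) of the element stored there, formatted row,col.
3: gr=0,th=3
[1] (3*2+1+0,0) = (7,0)

7,0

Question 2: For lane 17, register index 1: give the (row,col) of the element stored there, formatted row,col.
L=17->gid=17>>2=4, tid=17&3=1
[1]->row 1·2+1+0=3  col gid=4

3,4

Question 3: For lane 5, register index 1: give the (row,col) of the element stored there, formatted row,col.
lane 5: G=1 (5/4), T=1 (5%4)
i=1: r=1*2+1+0=3, c=G=1

3,1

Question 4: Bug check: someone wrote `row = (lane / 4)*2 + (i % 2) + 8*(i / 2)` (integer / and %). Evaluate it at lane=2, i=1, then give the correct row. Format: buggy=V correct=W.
buggy=1 correct=5

`(lane / 4)*2 + (i % 2) + 8*(i / 2)`[2,1]⇒1
2: gr=0,th=2
[1] (2*2+1+0,0) = (5,0)
row: 1 vs 5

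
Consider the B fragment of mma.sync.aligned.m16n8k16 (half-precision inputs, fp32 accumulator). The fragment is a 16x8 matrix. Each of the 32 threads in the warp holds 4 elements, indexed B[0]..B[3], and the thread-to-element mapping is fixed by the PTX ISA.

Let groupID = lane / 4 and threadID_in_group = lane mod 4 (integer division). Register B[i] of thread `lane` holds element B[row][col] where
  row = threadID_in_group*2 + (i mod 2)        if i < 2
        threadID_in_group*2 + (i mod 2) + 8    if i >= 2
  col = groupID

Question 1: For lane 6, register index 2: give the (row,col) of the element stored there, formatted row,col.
L=6->g=6>>2=1, t=6&3=2
[2]->row 2·2+0+8=12  col g=1

12,1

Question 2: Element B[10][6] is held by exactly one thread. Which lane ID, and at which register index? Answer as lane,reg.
c=6→G=6  r=10→rhi=1,T=1,p=0
L=6*4+1=25  i=1*2+0=2

25,2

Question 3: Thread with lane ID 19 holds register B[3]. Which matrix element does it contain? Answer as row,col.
15,4

lane 19: grp=4 (19/4), tig=3 (19%4)
i=3: r=3*2+1+8=15, c=grp=4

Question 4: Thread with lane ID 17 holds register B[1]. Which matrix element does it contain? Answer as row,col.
L=17→G=17>>2=4, T=17&3=1
[1]→row 1·2+1+0=3  col G=4

3,4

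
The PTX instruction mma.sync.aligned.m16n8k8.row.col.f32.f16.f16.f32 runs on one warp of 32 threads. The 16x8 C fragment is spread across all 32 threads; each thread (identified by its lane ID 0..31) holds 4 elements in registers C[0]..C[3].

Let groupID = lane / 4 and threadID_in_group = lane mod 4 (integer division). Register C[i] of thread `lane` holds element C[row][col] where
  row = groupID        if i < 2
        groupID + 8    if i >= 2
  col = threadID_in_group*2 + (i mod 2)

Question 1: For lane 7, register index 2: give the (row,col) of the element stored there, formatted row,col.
7: gid=1,tid=3
[2] (1+8,3*2+0) = (9,6)

9,6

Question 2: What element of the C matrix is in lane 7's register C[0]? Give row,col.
7: g=1,t=3
[0] (1+0,3*2+0) = (1,6)

1,6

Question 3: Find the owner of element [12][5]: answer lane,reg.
r=12⇒gr=4,Rb=1  c=5⇒th=2,odd=1
L=4*4+2=18  i=1*2+1=3

18,3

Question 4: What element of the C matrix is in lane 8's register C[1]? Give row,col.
2,1

L=8=>grp=8>>2=2, tig=8&3=0
[1]=>row 2+0=2  col 0·2+1=1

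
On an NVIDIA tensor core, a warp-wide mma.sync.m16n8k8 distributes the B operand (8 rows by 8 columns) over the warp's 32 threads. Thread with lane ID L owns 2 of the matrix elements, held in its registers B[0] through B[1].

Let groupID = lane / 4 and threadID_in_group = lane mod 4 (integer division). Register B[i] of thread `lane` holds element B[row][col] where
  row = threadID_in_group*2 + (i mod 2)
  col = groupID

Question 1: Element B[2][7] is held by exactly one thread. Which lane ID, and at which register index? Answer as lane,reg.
29,0

c=7⇒gr=7  r=2⇒th=1,odd=0
L=7*4+1=29  i=0=0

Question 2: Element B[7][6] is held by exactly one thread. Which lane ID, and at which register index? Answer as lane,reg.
c: 6->gid=6  r: 7->tid=3,i&1=1
L=6*4+3=27  i=1=1

27,1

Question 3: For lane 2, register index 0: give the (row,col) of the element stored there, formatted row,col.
4,0

lane 2: grp=0 (2/4), tig=2 (2%4)
i=0: r=2*2+0=4, c=grp=0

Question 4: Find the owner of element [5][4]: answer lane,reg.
c=4->g=4  r=5->t=2,b0=1
L=4*4+2=18  i=1=1

18,1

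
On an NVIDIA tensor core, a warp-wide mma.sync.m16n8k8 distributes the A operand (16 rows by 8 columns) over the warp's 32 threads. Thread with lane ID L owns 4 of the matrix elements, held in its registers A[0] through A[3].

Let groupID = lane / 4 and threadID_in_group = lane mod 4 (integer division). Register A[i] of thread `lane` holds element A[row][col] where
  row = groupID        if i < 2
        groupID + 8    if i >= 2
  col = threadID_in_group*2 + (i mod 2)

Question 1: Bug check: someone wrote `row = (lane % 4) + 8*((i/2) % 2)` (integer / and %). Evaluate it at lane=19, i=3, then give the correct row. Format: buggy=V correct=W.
buggy=11 correct=12

`(lane % 4) + 8*((i/2) % 2)`[19,3]=>11
19: grp=4,tig=3
[3] (4+8,3*2+1) = (12,7)
row: 11 vs 12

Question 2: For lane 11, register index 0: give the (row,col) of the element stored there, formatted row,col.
2,6

11: g=2,t=3
[0] (2+0,3*2+0) = (2,6)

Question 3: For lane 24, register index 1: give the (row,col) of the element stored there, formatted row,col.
6,1

lane 24: grp=6 (24/4), tig=0 (24%4)
i=1: r=6+0=6, c=0*2+1=1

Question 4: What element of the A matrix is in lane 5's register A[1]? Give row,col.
lane 5⇒5/4=1, 5 mod 4=1
i=1  r:1+0⇒1  c:2·1+1⇒3

1,3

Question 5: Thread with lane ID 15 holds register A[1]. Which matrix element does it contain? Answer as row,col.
3,7

L=15=>grp=15>>2=3, tig=15&3=3
[1]=>row 3+0=3  col 3·2+1=7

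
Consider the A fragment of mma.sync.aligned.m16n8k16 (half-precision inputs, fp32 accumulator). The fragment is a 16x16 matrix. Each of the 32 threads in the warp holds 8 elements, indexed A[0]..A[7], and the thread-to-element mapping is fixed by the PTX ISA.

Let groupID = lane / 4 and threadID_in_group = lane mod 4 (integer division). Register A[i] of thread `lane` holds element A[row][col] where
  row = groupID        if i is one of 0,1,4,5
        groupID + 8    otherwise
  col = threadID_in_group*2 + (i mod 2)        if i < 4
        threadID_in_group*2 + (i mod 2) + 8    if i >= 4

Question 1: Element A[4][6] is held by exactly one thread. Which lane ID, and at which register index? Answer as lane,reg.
r=4⇒gr=4,Rb=0  c=6⇒Cb=0,th=3,odd=0
L=4*4+3=19  i=0*4+0*2+0=0

19,0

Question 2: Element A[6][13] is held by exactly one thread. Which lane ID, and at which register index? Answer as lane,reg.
r=6⇒gr=6,Rb=0  c=13⇒Cb=1,th=2,odd=1
L=6*4+2=26  i=1*4+0*2+1=5

26,5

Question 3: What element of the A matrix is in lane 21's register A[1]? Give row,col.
lane 21→21/4=5, 21 mod 4=1
i=1  r:5+0→5  c:2·1+1+0→3

5,3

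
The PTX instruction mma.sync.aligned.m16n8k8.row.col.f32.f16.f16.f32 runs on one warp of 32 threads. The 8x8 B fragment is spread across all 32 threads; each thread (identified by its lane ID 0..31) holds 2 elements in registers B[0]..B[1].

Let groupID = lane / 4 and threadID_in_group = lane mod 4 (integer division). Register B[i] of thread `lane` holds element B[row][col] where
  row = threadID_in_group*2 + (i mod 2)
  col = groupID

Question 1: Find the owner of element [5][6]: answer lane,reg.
c:6=>grp=6  r:5=>tig=2,lo=1
L=6*4+2=26  i=1=1

26,1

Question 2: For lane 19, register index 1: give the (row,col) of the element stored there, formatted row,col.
L=19→G=19>>2=4, T=19&3=3
[1]→row 3·2+1=7  col G=4

7,4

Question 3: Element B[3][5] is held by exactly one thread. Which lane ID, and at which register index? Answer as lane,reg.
c=5->g=5  r=3->t=1,b0=1
L=5*4+1=21  i=1=1

21,1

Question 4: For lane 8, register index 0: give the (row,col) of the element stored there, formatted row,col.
0,2

L=8=>grp=8>>2=2, tig=8&3=0
[0]=>row 0·2+0=0  col grp=2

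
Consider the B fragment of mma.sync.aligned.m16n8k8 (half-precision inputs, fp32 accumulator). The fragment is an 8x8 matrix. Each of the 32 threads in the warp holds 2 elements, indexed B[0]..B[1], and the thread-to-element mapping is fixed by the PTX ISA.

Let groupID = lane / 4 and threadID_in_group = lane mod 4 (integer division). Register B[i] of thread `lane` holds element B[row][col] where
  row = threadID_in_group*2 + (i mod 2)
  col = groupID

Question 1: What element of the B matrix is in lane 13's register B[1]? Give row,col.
3,3

lane 13: gid=3 (13/4), tid=1 (13%4)
i=1: r=1*2+1=3, c=gid=3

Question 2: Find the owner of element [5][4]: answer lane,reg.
c=4⇒gr=4  r=5⇒th=2,odd=1
L=4*4+2=18  i=1=1

18,1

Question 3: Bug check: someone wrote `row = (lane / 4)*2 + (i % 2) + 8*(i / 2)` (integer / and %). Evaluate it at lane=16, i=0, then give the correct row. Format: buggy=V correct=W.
buggy=8 correct=0

`(lane / 4)*2 + (i % 2) + 8*(i / 2)`[16,0]->8
L=16->g=16>>2=4, t=16&3=0
[0]->row 0·2+0=0  col g=4
row: 8 vs 0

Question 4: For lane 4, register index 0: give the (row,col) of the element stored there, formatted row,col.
lane 4=>4/4=1, 4 mod 4=0
i=0  r:2·0+0=>0  c:1

0,1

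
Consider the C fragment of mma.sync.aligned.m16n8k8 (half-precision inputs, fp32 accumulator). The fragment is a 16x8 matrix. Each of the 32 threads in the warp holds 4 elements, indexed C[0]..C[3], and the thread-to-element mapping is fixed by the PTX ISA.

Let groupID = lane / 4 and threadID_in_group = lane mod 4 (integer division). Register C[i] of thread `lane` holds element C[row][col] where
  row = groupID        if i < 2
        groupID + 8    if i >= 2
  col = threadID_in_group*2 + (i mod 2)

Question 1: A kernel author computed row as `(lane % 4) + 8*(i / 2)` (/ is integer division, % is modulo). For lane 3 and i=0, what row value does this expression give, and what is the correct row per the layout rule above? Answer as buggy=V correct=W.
buggy=3 correct=0

`(lane % 4) + 8*(i / 2)`[3,0]=>3
3: grp=0,tig=3
[0] (0+0,3*2+0) = (0,6)
row: 3 vs 0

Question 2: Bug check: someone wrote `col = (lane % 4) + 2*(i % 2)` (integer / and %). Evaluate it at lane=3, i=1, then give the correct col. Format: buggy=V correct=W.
buggy=5 correct=7

`(lane % 4) + 2*(i % 2)`[3,1]->5
lane 3: g=0 (3/4), t=3 (3%4)
i=1: r=0+0=0, c=3*2+1=7
col: 5 vs 7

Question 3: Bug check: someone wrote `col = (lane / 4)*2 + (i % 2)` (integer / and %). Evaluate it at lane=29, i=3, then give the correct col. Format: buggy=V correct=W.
`(lane / 4)*2 + (i % 2)`[29,3]->15
29: gid=7,tid=1
[3] (7+8,1*2+1) = (15,3)
col: 15 vs 3

buggy=15 correct=3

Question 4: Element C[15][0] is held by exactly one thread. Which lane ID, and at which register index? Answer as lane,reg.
r=15->g=7,rb=1  c=0->t=0,b0=0
L=7*4+0=28  i=1*2+0=2

28,2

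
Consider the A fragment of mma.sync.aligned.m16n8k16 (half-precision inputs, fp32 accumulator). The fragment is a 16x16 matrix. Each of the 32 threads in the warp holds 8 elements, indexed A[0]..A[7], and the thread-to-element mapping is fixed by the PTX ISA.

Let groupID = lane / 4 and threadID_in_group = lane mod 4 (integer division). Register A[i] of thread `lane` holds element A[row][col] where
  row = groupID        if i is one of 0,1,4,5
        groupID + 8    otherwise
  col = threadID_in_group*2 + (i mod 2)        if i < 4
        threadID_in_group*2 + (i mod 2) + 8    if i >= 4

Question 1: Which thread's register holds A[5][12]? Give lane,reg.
r: 5->gid=5,r8=0  c: 12->c8=1,tid=2,i&1=0
L=5*4+2=22  i=1*4+0*2+0=4

22,4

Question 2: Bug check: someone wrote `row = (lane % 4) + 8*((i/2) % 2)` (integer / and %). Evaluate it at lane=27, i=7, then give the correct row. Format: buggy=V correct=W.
`(lane % 4) + 8*((i/2) % 2)`[27,7]⇒11
lane 27⇒27/4=6, 27 mod 4=3
i=7  r:6+8⇒14  c:2·3+1+8⇒15
row: 11 vs 14

buggy=11 correct=14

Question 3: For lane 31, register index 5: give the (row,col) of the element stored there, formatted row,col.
7,15

lane 31->31/4=7, 31 mod 4=3
i=5  r:7+0->7  c:2·3+1+8->15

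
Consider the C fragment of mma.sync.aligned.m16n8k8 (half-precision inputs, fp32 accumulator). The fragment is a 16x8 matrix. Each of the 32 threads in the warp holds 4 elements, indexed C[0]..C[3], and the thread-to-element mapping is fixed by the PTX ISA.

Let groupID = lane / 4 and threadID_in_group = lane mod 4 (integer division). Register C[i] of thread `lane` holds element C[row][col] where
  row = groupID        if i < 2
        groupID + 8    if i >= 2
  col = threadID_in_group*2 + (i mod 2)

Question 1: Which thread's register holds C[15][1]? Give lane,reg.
r:15=>grp=7,rB=1  c:1=>tig=0,lo=1
L=7*4+0=28  i=1*2+1=3

28,3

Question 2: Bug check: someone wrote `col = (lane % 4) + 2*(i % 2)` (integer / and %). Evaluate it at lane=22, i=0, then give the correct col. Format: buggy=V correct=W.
`(lane % 4) + 2*(i % 2)`[22,0]=>2
lane 22: grp=5 (22/4), tig=2 (22%4)
i=0: r=5+0=5, c=2*2+0=4
col: 2 vs 4

buggy=2 correct=4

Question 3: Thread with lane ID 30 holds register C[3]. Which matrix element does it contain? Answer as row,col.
lane 30: G=7 (30/4), T=2 (30%4)
i=3: r=7+8=15, c=2*2+1=5

15,5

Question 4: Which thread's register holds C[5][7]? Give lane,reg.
r=5⇒gr=5,Rb=0  c=7⇒th=3,odd=1
L=5*4+3=23  i=0*2+1=1

23,1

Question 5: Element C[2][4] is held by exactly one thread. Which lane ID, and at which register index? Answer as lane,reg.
r=2⇒gr=2,Rb=0  c=4⇒th=2,odd=0
L=2*4+2=10  i=0*2+0=0

10,0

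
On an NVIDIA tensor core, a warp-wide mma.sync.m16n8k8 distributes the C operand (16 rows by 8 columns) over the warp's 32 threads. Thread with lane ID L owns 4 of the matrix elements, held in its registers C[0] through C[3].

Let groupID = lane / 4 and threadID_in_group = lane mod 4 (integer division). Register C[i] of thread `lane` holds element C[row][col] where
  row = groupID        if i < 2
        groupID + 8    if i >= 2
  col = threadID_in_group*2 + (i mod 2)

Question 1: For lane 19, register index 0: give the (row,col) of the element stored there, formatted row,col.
lane 19=>19/4=4, 19 mod 4=3
i=0  r:4+0=>4  c:2·3+0=>6

4,6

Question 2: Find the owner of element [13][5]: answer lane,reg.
22,3

r:13=>grp=5,rB=1  c:5=>tig=2,lo=1
L=5*4+2=22  i=1*2+1=3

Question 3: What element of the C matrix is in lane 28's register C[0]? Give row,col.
L=28->g=28>>2=7, t=28&3=0
[0]->row 7+0=7  col 0·2+0=0

7,0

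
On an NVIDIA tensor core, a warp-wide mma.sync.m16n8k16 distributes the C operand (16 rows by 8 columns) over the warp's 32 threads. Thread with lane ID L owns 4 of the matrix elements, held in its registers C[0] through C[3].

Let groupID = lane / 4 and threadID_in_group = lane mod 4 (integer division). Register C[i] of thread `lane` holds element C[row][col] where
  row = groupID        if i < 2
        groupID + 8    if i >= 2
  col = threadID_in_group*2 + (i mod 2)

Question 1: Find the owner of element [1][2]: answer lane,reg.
r: 1->gid=1,r8=0  c: 2->tid=1,i&1=0
L=1*4+1=5  i=0*2+0=0

5,0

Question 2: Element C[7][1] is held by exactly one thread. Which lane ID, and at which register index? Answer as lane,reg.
28,1

r=7→G=7,rhi=0  c=1→T=0,p=1
L=7*4+0=28  i=0*2+1=1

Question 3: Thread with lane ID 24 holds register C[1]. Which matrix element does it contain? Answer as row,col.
6,1

24: G=6,T=0
[1] (6+0,0*2+1) = (6,1)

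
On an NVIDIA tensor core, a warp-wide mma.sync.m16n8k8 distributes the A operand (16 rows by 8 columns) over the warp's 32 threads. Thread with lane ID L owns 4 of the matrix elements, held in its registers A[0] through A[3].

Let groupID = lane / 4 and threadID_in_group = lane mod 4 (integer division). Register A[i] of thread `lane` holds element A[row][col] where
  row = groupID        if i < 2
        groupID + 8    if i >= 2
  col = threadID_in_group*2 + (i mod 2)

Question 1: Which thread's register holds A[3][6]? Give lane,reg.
r=3→G=3,rhi=0  c=6→T=3,p=0
L=3*4+3=15  i=0*2+0=0

15,0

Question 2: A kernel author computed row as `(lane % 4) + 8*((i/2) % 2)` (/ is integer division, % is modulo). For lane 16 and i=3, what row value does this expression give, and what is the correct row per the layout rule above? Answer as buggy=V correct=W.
buggy=8 correct=12

`(lane % 4) + 8*((i/2) % 2)`[16,3]->8
lane 16->16/4=4, 16 mod 4=0
i=3  r:4+8->12  c:2·0+1->1
row: 8 vs 12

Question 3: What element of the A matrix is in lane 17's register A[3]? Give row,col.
17: grp=4,tig=1
[3] (4+8,1*2+1) = (12,3)

12,3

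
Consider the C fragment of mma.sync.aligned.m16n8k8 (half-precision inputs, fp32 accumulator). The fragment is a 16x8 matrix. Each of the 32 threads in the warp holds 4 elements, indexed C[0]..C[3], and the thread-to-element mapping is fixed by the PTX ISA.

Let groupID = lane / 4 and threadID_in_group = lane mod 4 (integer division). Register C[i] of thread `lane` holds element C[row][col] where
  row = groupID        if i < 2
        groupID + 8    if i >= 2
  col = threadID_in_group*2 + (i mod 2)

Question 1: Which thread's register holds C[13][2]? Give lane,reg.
r=13->g=5,rb=1  c=2->t=1,b0=0
L=5*4+1=21  i=1*2+0=2

21,2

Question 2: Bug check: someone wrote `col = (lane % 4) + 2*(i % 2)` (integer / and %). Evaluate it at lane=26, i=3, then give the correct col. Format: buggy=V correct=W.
buggy=4 correct=5

`(lane % 4) + 2*(i % 2)`[26,3]→4
lane 26→26/4=6, 26 mod 4=2
i=3  r:6+8→14  c:2·2+1→5
col: 4 vs 5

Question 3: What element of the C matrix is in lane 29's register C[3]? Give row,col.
15,3

lane 29=>29/4=7, 29 mod 4=1
i=3  r:7+8=>15  c:2·1+1=>3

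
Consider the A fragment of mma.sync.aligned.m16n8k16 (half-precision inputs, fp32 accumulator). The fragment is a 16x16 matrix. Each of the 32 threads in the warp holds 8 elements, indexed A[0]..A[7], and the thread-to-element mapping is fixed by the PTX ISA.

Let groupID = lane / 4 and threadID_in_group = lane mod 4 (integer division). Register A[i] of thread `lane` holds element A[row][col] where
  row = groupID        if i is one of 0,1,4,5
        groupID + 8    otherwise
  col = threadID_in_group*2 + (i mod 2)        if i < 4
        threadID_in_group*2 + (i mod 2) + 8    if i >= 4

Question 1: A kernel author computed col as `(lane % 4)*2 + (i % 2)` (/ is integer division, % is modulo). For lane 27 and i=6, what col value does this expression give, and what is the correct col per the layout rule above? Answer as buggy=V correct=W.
`(lane % 4)*2 + (i % 2)`[27,6]->6
27: g=6,t=3
[6] (6+8,3*2+0+8) = (14,14)
col: 6 vs 14

buggy=6 correct=14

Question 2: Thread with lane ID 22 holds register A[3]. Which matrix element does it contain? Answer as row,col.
13,5

L=22->g=22>>2=5, t=22&3=2
[3]->row 5+8=13  col 2·2+1+0=5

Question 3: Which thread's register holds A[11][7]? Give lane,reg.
r=11→G=3,rhi=1  c=7→chi=0,T=3,p=1
L=3*4+3=15  i=0*4+1*2+1=3

15,3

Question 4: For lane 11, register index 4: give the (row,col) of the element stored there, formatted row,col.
lane 11: G=2 (11/4), T=3 (11%4)
i=4: r=2+0=2, c=3*2+0+8=14

2,14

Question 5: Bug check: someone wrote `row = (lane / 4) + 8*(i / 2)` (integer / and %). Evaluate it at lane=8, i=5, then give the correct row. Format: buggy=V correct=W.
`(lane / 4) + 8*(i / 2)`[8,5]->18
lane 8: gid=2 (8/4), tid=0 (8%4)
i=5: r=2+0=2, c=0*2+1+8=9
row: 18 vs 2

buggy=18 correct=2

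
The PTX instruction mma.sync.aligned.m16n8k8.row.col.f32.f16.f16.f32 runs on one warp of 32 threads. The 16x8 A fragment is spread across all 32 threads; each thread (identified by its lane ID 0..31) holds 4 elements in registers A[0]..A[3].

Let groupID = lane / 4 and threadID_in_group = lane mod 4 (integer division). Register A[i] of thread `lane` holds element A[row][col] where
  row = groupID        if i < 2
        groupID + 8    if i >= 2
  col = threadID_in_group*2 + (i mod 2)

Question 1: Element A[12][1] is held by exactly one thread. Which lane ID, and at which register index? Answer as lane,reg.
16,3

r=12⇒gr=4,Rb=1  c=1⇒th=0,odd=1
L=4*4+0=16  i=1*2+1=3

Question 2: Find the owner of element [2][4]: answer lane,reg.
r:2=>grp=2,rB=0  c:4=>tig=2,lo=0
L=2*4+2=10  i=0*2+0=0

10,0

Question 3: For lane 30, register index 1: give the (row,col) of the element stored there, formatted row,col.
7,5

L=30->g=30>>2=7, t=30&3=2
[1]->row 7+0=7  col 2·2+1=5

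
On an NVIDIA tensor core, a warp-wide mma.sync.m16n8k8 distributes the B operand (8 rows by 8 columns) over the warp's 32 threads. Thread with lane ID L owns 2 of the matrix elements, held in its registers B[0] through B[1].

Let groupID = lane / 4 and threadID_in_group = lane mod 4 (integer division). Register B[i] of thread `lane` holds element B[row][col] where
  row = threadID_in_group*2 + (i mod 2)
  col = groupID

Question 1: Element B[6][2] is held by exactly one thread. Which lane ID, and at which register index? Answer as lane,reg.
c=2->g=2  r=6->t=3,b0=0
L=2*4+3=11  i=0=0

11,0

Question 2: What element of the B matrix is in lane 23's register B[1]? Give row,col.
7,5

lane 23: g=5 (23/4), t=3 (23%4)
i=1: r=3*2+1=7, c=g=5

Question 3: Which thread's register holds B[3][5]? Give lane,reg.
21,1

c=5->g=5  r=3->t=1,b0=1
L=5*4+1=21  i=1=1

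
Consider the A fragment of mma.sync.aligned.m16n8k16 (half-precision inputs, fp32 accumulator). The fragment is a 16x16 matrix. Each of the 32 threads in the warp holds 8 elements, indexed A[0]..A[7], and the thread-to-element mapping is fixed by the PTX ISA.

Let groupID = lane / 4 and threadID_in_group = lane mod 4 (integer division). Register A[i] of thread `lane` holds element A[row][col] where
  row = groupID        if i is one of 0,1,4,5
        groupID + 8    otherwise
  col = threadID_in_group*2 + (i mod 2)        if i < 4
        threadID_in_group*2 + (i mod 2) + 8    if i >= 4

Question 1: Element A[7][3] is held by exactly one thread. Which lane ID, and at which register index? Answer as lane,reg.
r=7⇒gr=7,Rb=0  c=3⇒Cb=0,th=1,odd=1
L=7*4+1=29  i=0*4+0*2+1=1

29,1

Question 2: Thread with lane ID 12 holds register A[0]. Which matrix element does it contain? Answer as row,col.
3,0

lane 12: g=3 (12/4), t=0 (12%4)
i=0: r=3+0=3, c=0*2+0+0=0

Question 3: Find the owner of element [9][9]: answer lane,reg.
r=9->g=1,rb=1  c=9->cb=1,t=0,b0=1
L=1*4+0=4  i=1*4+1*2+1=7

4,7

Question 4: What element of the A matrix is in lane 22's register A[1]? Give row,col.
22: G=5,T=2
[1] (5+0,2*2+1+0) = (5,5)

5,5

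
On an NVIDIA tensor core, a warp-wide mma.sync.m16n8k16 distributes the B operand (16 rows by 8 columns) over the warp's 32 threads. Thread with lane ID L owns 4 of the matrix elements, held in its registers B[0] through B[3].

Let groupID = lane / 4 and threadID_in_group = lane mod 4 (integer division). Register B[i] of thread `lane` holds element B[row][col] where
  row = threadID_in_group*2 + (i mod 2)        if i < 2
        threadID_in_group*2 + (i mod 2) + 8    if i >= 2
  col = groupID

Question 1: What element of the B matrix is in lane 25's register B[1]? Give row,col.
3,6

lane 25: g=6 (25/4), t=1 (25%4)
i=1: r=1*2+1+0=3, c=g=6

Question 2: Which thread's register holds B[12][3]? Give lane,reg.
14,2

c: 3->gid=3  r: 12->r8=1,tid=2,i&1=0
L=3*4+2=14  i=1*2+0=2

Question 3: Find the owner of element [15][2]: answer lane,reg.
c=2⇒gr=2  r=15⇒Rb=1,th=3,odd=1
L=2*4+3=11  i=1*2+1=3

11,3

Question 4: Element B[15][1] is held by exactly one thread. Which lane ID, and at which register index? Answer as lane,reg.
7,3

c: 1->gid=1  r: 15->r8=1,tid=3,i&1=1
L=1*4+3=7  i=1*2+1=3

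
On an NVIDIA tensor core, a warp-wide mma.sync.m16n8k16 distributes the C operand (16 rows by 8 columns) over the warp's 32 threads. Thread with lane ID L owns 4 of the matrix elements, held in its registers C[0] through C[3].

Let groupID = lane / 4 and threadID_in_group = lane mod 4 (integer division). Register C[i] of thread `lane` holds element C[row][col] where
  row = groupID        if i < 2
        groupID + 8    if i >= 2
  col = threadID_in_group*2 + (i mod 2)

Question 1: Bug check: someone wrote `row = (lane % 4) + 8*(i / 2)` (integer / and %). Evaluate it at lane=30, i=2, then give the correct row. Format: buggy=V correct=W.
buggy=10 correct=15

`(lane % 4) + 8*(i / 2)`[30,2]->10
30: g=7,t=2
[2] (7+8,2*2+0) = (15,4)
row: 10 vs 15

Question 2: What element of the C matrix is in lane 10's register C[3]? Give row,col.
lane 10=>10/4=2, 10 mod 4=2
i=3  r:2+8=>10  c:2·2+1=>5

10,5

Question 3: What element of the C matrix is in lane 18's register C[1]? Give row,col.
18: gid=4,tid=2
[1] (4+0,2*2+1) = (4,5)

4,5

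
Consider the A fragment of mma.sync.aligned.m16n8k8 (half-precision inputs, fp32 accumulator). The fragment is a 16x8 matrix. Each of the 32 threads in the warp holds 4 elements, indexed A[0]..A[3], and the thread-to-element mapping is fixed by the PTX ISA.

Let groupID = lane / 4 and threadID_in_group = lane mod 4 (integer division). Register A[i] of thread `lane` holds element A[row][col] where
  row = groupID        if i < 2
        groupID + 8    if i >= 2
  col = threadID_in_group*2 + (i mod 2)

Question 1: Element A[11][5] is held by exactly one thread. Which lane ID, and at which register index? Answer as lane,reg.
r=11⇒gr=3,Rb=1  c=5⇒th=2,odd=1
L=3*4+2=14  i=1*2+1=3

14,3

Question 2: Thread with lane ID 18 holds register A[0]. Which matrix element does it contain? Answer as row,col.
lane 18: gid=4 (18/4), tid=2 (18%4)
i=0: r=4+0=4, c=2*2+0=4

4,4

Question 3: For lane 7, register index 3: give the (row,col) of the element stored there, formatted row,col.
lane 7: g=1 (7/4), t=3 (7%4)
i=3: r=1+8=9, c=3*2+1=7

9,7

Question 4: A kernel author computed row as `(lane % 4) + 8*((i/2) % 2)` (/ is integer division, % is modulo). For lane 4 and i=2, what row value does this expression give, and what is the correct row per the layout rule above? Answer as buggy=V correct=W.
buggy=8 correct=9

`(lane % 4) + 8*((i/2) % 2)`[4,2]⇒8
L=4⇒gr=4>>2=1, th=4&3=0
[2]⇒row 1+8=9  col 0·2+0=0
row: 8 vs 9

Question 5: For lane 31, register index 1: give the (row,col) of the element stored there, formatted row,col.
31: gid=7,tid=3
[1] (7+0,3*2+1) = (7,7)

7,7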